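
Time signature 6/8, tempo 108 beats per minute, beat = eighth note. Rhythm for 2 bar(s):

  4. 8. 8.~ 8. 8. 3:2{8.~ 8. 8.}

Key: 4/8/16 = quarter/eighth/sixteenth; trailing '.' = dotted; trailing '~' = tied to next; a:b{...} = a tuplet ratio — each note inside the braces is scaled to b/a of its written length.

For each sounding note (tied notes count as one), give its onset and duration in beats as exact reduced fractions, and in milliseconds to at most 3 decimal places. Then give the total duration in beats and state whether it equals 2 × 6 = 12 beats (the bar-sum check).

1) 0.0ms=0b +1666.667ms=3b
2) 1666.667ms=3b +833.333ms=3/2b
3) 2500.0ms=9/2b +1666.667ms=3b
4) 4166.667ms=15/2b +833.333ms=3/2b
5) 5000.0ms=9b +1111.111ms=2b
6) 6111.111ms=11b +555.556ms=1b
Σ=12b of 12 (108bpm 6/8) — PASS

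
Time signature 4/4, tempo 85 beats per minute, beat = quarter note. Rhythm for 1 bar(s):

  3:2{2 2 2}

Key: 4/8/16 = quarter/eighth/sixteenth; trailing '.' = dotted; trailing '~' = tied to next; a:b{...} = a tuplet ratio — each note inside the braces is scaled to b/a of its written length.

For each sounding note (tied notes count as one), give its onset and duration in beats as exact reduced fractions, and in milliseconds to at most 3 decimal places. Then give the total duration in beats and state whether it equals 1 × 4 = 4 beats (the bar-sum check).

1) 0.0ms=0b +941.176ms=4/3b
2) 941.176ms=4/3b +941.176ms=4/3b
3) 1882.353ms=8/3b +941.176ms=4/3b
Σ=4b of 4 (85bpm 4/4) — PASS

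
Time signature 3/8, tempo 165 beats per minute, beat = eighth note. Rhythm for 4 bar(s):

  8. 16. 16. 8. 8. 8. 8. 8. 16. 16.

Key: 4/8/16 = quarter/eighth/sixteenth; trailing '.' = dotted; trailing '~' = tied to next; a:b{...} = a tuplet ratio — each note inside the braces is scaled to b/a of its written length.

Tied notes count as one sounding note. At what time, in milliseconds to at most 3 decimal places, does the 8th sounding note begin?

1. 0.0ms @ 0 + 545.455ms (3/2)
2. 545.455ms @ 3/2 + 272.727ms (3/4)
3. 818.182ms @ 9/4 + 272.727ms (3/4)
4. 1090.909ms @ 3 + 545.455ms (3/2)
5. 1636.364ms @ 9/2 + 545.455ms (3/2)
6. 2181.818ms @ 6 + 545.455ms (3/2)
7. 2727.273ms @ 15/2 + 545.455ms (3/2)
8. 3272.727ms @ 9 + 545.455ms (3/2)
9. 3818.182ms @ 21/2 + 272.727ms (3/4)
10. 4090.909ms @ 45/4 + 272.727ms (3/4)

note 8 onset = 9b = 3272.727ms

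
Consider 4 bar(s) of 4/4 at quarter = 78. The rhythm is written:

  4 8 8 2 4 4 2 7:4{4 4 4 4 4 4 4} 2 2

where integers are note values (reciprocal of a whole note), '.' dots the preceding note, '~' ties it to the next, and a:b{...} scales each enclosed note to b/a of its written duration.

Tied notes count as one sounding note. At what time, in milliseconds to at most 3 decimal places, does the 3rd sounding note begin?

note 3 onset = 3/2b = 1153.846ms

1. 0.0ms @ 0 + 769.231ms (1)
2. 769.231ms @ 1 + 384.615ms (1/2)
3. 1153.846ms @ 3/2 + 384.615ms (1/2)
4. 1538.462ms @ 2 + 1538.462ms (2)
5. 3076.923ms @ 4 + 769.231ms (1)
6. 3846.154ms @ 5 + 769.231ms (1)
7. 4615.385ms @ 6 + 1538.462ms (2)
8. 6153.846ms @ 8 + 439.56ms (4/7)
9. 6593.407ms @ 60/7 + 439.56ms (4/7)
10. 7032.967ms @ 64/7 + 439.56ms (4/7)
11. 7472.527ms @ 68/7 + 439.56ms (4/7)
12. 7912.088ms @ 72/7 + 439.56ms (4/7)
13. 8351.648ms @ 76/7 + 439.56ms (4/7)
14. 8791.209ms @ 80/7 + 439.56ms (4/7)
15. 9230.769ms @ 12 + 1538.462ms (2)
16. 10769.231ms @ 14 + 1538.462ms (2)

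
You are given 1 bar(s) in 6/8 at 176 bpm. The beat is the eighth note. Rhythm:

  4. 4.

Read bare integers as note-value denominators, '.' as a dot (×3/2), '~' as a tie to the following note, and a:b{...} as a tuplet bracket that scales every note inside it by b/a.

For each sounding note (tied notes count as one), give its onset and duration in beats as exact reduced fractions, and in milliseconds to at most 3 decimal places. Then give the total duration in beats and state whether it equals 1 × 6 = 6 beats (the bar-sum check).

1) 0.0ms=0b +1022.727ms=3b
2) 1022.727ms=3b +1022.727ms=3b
Σ=6b of 6 (176bpm 6/8) — PASS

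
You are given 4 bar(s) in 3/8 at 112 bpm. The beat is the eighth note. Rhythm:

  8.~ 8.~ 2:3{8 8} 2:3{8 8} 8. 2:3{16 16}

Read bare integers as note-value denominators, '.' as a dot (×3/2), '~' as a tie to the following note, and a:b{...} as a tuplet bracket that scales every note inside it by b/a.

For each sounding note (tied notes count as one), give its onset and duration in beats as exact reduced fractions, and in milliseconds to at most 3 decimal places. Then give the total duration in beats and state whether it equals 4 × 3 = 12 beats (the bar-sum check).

1) 0.0ms=0b +2410.714ms=9/2b
2) 2410.714ms=9/2b +803.571ms=3/2b
3) 3214.286ms=6b +803.571ms=3/2b
4) 4017.857ms=15/2b +803.571ms=3/2b
5) 4821.429ms=9b +803.571ms=3/2b
6) 5625.0ms=21/2b +401.786ms=3/4b
7) 6026.786ms=45/4b +401.786ms=3/4b
Σ=12b of 12 (112bpm 3/8) — PASS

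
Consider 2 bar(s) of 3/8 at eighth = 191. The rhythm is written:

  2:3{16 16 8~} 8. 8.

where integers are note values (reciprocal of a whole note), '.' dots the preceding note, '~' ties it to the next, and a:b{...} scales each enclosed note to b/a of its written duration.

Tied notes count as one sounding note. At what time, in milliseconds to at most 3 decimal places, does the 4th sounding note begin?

1. 0.0ms @ 0 + 235.602ms (3/4)
2. 235.602ms @ 3/4 + 235.602ms (3/4)
3. 471.204ms @ 3/2 + 942.408ms (3)
4. 1413.613ms @ 9/2 + 471.204ms (3/2)

note 4 onset = 9/2b = 1413.613ms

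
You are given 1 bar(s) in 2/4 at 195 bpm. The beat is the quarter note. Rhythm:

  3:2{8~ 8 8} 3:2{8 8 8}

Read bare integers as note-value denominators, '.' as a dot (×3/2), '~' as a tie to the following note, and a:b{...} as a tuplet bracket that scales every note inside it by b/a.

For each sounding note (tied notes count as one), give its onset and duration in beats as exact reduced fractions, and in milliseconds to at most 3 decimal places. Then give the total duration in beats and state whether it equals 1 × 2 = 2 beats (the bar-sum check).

1) 0.0ms=0b +205.128ms=2/3b
2) 205.128ms=2/3b +102.564ms=1/3b
3) 307.692ms=1b +102.564ms=1/3b
4) 410.256ms=4/3b +102.564ms=1/3b
5) 512.821ms=5/3b +102.564ms=1/3b
Σ=2b of 2 (195bpm 2/4) — PASS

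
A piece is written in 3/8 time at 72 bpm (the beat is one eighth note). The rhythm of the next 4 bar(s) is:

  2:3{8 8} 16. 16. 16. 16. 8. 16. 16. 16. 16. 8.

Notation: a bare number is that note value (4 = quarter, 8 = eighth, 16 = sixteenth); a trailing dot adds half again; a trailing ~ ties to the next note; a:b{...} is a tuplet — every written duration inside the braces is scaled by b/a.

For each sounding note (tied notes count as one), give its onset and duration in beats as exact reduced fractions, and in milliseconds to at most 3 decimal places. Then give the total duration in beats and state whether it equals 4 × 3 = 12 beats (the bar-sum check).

1) 0.0ms=0b +1250.0ms=3/2b
2) 1250.0ms=3/2b +1250.0ms=3/2b
3) 2500.0ms=3b +625.0ms=3/4b
4) 3125.0ms=15/4b +625.0ms=3/4b
5) 3750.0ms=9/2b +625.0ms=3/4b
6) 4375.0ms=21/4b +625.0ms=3/4b
7) 5000.0ms=6b +1250.0ms=3/2b
8) 6250.0ms=15/2b +625.0ms=3/4b
9) 6875.0ms=33/4b +625.0ms=3/4b
10) 7500.0ms=9b +625.0ms=3/4b
11) 8125.0ms=39/4b +625.0ms=3/4b
12) 8750.0ms=21/2b +1250.0ms=3/2b
Σ=12b of 12 (72bpm 3/8) — PASS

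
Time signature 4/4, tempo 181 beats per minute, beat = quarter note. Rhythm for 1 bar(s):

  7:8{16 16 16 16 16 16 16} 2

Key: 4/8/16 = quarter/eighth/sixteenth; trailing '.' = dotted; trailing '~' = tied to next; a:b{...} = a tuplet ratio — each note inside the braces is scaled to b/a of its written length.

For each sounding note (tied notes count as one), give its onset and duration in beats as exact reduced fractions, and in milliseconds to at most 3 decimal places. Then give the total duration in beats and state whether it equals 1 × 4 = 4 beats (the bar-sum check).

1) 0.0ms=0b +94.712ms=2/7b
2) 94.712ms=2/7b +94.712ms=2/7b
3) 189.424ms=4/7b +94.712ms=2/7b
4) 284.136ms=6/7b +94.712ms=2/7b
5) 378.848ms=8/7b +94.712ms=2/7b
6) 473.56ms=10/7b +94.712ms=2/7b
7) 568.272ms=12/7b +94.712ms=2/7b
8) 662.983ms=2b +662.983ms=2b
Σ=4b of 4 (181bpm 4/4) — PASS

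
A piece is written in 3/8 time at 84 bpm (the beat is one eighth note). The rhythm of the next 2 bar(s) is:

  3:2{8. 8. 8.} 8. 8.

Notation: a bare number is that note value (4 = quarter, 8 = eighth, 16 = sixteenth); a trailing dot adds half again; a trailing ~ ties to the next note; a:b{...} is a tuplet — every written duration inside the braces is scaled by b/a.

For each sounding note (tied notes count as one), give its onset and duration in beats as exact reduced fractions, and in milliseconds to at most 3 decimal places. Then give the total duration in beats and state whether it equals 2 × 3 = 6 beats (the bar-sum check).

1) 0.0ms=0b +714.286ms=1b
2) 714.286ms=1b +714.286ms=1b
3) 1428.571ms=2b +714.286ms=1b
4) 2142.857ms=3b +1071.429ms=3/2b
5) 3214.286ms=9/2b +1071.429ms=3/2b
Σ=6b of 6 (84bpm 3/8) — PASS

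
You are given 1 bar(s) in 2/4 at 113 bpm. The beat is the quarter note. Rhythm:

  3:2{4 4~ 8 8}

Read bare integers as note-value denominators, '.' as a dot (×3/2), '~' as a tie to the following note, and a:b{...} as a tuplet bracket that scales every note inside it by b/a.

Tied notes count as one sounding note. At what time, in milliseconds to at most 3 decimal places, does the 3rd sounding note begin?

note 3 onset = 5/3b = 884.956ms

1. 0.0ms @ 0 + 353.982ms (2/3)
2. 353.982ms @ 2/3 + 530.973ms (1)
3. 884.956ms @ 5/3 + 176.991ms (1/3)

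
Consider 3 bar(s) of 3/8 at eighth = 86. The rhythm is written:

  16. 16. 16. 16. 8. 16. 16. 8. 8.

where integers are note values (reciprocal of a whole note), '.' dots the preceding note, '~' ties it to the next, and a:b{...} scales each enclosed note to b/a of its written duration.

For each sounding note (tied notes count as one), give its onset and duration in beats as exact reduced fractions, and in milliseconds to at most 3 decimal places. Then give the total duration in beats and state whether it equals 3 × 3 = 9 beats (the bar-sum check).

1) 0.0ms=0b +523.256ms=3/4b
2) 523.256ms=3/4b +523.256ms=3/4b
3) 1046.512ms=3/2b +523.256ms=3/4b
4) 1569.767ms=9/4b +523.256ms=3/4b
5) 2093.023ms=3b +1046.512ms=3/2b
6) 3139.535ms=9/2b +523.256ms=3/4b
7) 3662.791ms=21/4b +523.256ms=3/4b
8) 4186.047ms=6b +1046.512ms=3/2b
9) 5232.558ms=15/2b +1046.512ms=3/2b
Σ=9b of 9 (86bpm 3/8) — PASS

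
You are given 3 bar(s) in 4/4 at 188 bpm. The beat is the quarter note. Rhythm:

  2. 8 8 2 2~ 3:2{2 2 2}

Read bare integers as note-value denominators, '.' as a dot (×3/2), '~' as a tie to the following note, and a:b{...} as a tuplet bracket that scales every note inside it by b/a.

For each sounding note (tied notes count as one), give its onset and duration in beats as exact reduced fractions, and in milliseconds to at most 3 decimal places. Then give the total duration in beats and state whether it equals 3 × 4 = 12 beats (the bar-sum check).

1) 0.0ms=0b +957.447ms=3b
2) 957.447ms=3b +159.574ms=1/2b
3) 1117.021ms=7/2b +159.574ms=1/2b
4) 1276.596ms=4b +638.298ms=2b
5) 1914.894ms=6b +1063.83ms=10/3b
6) 2978.723ms=28/3b +425.532ms=4/3b
7) 3404.255ms=32/3b +425.532ms=4/3b
Σ=12b of 12 (188bpm 4/4) — PASS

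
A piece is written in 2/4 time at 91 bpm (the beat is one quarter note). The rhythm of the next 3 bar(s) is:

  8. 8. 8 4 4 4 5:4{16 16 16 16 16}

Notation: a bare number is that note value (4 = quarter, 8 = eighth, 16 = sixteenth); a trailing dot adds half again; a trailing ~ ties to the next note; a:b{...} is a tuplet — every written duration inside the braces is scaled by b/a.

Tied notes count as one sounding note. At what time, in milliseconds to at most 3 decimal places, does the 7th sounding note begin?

1. 0.0ms @ 0 + 494.505ms (3/4)
2. 494.505ms @ 3/4 + 494.505ms (3/4)
3. 989.011ms @ 3/2 + 329.67ms (1/2)
4. 1318.681ms @ 2 + 659.341ms (1)
5. 1978.022ms @ 3 + 659.341ms (1)
6. 2637.363ms @ 4 + 659.341ms (1)
7. 3296.703ms @ 5 + 131.868ms (1/5)
8. 3428.571ms @ 26/5 + 131.868ms (1/5)
9. 3560.44ms @ 27/5 + 131.868ms (1/5)
10. 3692.308ms @ 28/5 + 131.868ms (1/5)
11. 3824.176ms @ 29/5 + 131.868ms (1/5)

note 7 onset = 5b = 3296.703ms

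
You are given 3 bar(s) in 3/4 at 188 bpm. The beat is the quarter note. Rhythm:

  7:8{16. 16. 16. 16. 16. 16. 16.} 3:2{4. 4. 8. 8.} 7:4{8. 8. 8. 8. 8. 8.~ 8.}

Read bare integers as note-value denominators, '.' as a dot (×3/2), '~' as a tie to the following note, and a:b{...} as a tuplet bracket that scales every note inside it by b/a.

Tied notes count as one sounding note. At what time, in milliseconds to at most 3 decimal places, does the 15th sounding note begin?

note 15 onset = 51/7b = 2325.228ms

1. 0.0ms @ 0 + 136.778ms (3/7)
2. 136.778ms @ 3/7 + 136.778ms (3/7)
3. 273.556ms @ 6/7 + 136.778ms (3/7)
4. 410.334ms @ 9/7 + 136.778ms (3/7)
5. 547.112ms @ 12/7 + 136.778ms (3/7)
6. 683.891ms @ 15/7 + 136.778ms (3/7)
7. 820.669ms @ 18/7 + 136.778ms (3/7)
8. 957.447ms @ 3 + 319.149ms (1)
9. 1276.596ms @ 4 + 319.149ms (1)
10. 1595.745ms @ 5 + 159.574ms (1/2)
11. 1755.319ms @ 11/2 + 159.574ms (1/2)
12. 1914.894ms @ 6 + 136.778ms (3/7)
13. 2051.672ms @ 45/7 + 136.778ms (3/7)
14. 2188.45ms @ 48/7 + 136.778ms (3/7)
15. 2325.228ms @ 51/7 + 136.778ms (3/7)
16. 2462.006ms @ 54/7 + 136.778ms (3/7)
17. 2598.784ms @ 57/7 + 273.556ms (6/7)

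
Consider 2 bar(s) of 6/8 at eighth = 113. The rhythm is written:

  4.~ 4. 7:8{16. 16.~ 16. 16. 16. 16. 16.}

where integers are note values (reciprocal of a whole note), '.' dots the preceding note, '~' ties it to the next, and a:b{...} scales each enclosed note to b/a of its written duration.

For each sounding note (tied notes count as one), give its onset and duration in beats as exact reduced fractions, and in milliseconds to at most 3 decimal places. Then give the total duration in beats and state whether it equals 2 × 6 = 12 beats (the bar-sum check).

1) 0.0ms=0b +3185.841ms=6b
2) 3185.841ms=6b +455.12ms=6/7b
3) 3640.961ms=48/7b +910.24ms=12/7b
4) 4551.201ms=60/7b +455.12ms=6/7b
5) 5006.321ms=66/7b +455.12ms=6/7b
6) 5461.441ms=72/7b +455.12ms=6/7b
7) 5916.561ms=78/7b +455.12ms=6/7b
Σ=12b of 12 (113bpm 6/8) — PASS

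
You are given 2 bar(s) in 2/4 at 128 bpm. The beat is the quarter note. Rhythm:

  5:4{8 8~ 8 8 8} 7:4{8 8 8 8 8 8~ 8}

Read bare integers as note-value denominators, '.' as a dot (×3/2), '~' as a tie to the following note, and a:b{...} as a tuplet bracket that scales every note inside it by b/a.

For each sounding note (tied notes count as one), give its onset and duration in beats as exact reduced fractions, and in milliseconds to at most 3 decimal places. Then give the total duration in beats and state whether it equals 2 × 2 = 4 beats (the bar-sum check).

1) 0.0ms=0b +187.5ms=2/5b
2) 187.5ms=2/5b +375.0ms=4/5b
3) 562.5ms=6/5b +187.5ms=2/5b
4) 750.0ms=8/5b +187.5ms=2/5b
5) 937.5ms=2b +133.929ms=2/7b
6) 1071.429ms=16/7b +133.929ms=2/7b
7) 1205.357ms=18/7b +133.929ms=2/7b
8) 1339.286ms=20/7b +133.929ms=2/7b
9) 1473.214ms=22/7b +133.929ms=2/7b
10) 1607.143ms=24/7b +267.857ms=4/7b
Σ=4b of 4 (128bpm 2/4) — PASS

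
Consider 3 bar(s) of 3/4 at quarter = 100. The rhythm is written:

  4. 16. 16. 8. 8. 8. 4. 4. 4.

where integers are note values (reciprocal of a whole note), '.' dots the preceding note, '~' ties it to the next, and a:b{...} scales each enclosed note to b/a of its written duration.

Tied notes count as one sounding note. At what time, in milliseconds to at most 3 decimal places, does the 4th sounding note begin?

note 4 onset = 9/4b = 1350.0ms

1. 0.0ms @ 0 + 900.0ms (3/2)
2. 900.0ms @ 3/2 + 225.0ms (3/8)
3. 1125.0ms @ 15/8 + 225.0ms (3/8)
4. 1350.0ms @ 9/4 + 450.0ms (3/4)
5. 1800.0ms @ 3 + 450.0ms (3/4)
6. 2250.0ms @ 15/4 + 450.0ms (3/4)
7. 2700.0ms @ 9/2 + 900.0ms (3/2)
8. 3600.0ms @ 6 + 900.0ms (3/2)
9. 4500.0ms @ 15/2 + 900.0ms (3/2)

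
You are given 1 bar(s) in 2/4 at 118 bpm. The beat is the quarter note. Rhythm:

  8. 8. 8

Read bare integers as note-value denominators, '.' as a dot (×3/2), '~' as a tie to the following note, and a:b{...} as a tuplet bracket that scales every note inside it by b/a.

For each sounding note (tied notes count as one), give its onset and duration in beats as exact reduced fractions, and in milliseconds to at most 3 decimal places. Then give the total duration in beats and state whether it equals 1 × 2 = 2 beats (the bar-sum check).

1) 0.0ms=0b +381.356ms=3/4b
2) 381.356ms=3/4b +381.356ms=3/4b
3) 762.712ms=3/2b +254.237ms=1/2b
Σ=2b of 2 (118bpm 2/4) — PASS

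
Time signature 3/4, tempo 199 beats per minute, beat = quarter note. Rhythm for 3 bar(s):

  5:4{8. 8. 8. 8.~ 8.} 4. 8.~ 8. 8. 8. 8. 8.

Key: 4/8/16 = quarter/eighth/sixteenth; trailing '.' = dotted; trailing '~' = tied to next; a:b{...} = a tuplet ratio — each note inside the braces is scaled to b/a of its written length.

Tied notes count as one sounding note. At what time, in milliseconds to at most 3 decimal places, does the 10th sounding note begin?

1. 0.0ms @ 0 + 180.905ms (3/5)
2. 180.905ms @ 3/5 + 180.905ms (3/5)
3. 361.809ms @ 6/5 + 180.905ms (3/5)
4. 542.714ms @ 9/5 + 361.809ms (6/5)
5. 904.523ms @ 3 + 452.261ms (3/2)
6. 1356.784ms @ 9/2 + 452.261ms (3/2)
7. 1809.045ms @ 6 + 226.131ms (3/4)
8. 2035.176ms @ 27/4 + 226.131ms (3/4)
9. 2261.307ms @ 15/2 + 226.131ms (3/4)
10. 2487.437ms @ 33/4 + 226.131ms (3/4)

note 10 onset = 33/4b = 2487.437ms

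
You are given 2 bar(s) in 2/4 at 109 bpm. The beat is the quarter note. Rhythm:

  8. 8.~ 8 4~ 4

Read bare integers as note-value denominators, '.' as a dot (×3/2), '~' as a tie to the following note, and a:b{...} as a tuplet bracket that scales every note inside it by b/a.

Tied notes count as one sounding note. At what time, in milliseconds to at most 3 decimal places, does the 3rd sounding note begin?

note 3 onset = 2b = 1100.917ms

1. 0.0ms @ 0 + 412.844ms (3/4)
2. 412.844ms @ 3/4 + 688.073ms (5/4)
3. 1100.917ms @ 2 + 1100.917ms (2)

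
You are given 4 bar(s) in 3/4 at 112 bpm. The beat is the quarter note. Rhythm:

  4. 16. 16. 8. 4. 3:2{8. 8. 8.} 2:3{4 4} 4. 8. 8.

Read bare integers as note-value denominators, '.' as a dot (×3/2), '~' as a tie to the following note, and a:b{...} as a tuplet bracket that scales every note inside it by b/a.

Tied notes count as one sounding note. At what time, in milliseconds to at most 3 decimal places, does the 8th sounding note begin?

1. 0.0ms @ 0 + 803.571ms (3/2)
2. 803.571ms @ 3/2 + 200.893ms (3/8)
3. 1004.464ms @ 15/8 + 200.893ms (3/8)
4. 1205.357ms @ 9/4 + 401.786ms (3/4)
5. 1607.143ms @ 3 + 803.571ms (3/2)
6. 2410.714ms @ 9/2 + 267.857ms (1/2)
7. 2678.571ms @ 5 + 267.857ms (1/2)
8. 2946.429ms @ 11/2 + 267.857ms (1/2)
9. 3214.286ms @ 6 + 803.571ms (3/2)
10. 4017.857ms @ 15/2 + 803.571ms (3/2)
11. 4821.429ms @ 9 + 803.571ms (3/2)
12. 5625.0ms @ 21/2 + 401.786ms (3/4)
13. 6026.786ms @ 45/4 + 401.786ms (3/4)

note 8 onset = 11/2b = 2946.429ms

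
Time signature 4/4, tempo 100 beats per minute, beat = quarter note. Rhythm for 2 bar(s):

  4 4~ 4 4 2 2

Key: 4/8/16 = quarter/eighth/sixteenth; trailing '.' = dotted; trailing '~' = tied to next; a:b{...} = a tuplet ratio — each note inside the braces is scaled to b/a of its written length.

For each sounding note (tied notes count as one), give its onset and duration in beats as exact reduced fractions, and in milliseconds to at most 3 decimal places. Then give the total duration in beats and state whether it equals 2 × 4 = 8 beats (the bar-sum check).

1) 0.0ms=0b +600.0ms=1b
2) 600.0ms=1b +1200.0ms=2b
3) 1800.0ms=3b +600.0ms=1b
4) 2400.0ms=4b +1200.0ms=2b
5) 3600.0ms=6b +1200.0ms=2b
Σ=8b of 8 (100bpm 4/4) — PASS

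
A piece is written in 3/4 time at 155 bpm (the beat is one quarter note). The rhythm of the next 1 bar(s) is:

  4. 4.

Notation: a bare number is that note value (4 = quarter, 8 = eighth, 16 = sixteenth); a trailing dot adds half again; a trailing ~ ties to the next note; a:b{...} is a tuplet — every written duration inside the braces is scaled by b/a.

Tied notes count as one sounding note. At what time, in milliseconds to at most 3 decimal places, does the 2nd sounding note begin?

1. 0.0ms @ 0 + 580.645ms (3/2)
2. 580.645ms @ 3/2 + 580.645ms (3/2)

note 2 onset = 3/2b = 580.645ms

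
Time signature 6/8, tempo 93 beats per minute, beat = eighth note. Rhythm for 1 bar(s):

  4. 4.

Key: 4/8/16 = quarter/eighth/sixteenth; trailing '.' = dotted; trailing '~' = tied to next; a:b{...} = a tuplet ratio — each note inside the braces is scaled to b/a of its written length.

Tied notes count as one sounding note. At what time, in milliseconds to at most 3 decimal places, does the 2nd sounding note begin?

1. 0.0ms @ 0 + 1935.484ms (3)
2. 1935.484ms @ 3 + 1935.484ms (3)

note 2 onset = 3b = 1935.484ms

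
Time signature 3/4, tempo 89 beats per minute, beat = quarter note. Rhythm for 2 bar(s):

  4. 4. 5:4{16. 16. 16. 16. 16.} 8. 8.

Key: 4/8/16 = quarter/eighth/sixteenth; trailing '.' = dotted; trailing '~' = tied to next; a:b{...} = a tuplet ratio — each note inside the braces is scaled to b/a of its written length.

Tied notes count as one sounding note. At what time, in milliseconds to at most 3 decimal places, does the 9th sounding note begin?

note 9 onset = 21/4b = 3539.326ms

1. 0.0ms @ 0 + 1011.236ms (3/2)
2. 1011.236ms @ 3/2 + 1011.236ms (3/2)
3. 2022.472ms @ 3 + 202.247ms (3/10)
4. 2224.719ms @ 33/10 + 202.247ms (3/10)
5. 2426.966ms @ 18/5 + 202.247ms (3/10)
6. 2629.213ms @ 39/10 + 202.247ms (3/10)
7. 2831.461ms @ 21/5 + 202.247ms (3/10)
8. 3033.708ms @ 9/2 + 505.618ms (3/4)
9. 3539.326ms @ 21/4 + 505.618ms (3/4)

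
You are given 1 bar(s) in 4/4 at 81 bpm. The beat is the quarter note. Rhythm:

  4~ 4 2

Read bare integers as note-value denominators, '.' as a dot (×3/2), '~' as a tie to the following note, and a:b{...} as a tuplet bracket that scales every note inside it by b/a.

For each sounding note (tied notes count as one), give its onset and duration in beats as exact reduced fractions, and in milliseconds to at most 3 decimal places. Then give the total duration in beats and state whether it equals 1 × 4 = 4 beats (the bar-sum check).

1) 0.0ms=0b +1481.481ms=2b
2) 1481.481ms=2b +1481.481ms=2b
Σ=4b of 4 (81bpm 4/4) — PASS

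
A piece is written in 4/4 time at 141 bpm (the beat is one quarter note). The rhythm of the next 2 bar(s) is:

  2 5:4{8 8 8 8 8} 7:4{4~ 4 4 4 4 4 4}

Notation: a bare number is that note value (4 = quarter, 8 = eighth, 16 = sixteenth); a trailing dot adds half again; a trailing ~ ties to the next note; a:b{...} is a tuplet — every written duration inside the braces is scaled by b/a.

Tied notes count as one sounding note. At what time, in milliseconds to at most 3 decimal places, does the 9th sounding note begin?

1. 0.0ms @ 0 + 851.064ms (2)
2. 851.064ms @ 2 + 170.213ms (2/5)
3. 1021.277ms @ 12/5 + 170.213ms (2/5)
4. 1191.489ms @ 14/5 + 170.213ms (2/5)
5. 1361.702ms @ 16/5 + 170.213ms (2/5)
6. 1531.915ms @ 18/5 + 170.213ms (2/5)
7. 1702.128ms @ 4 + 486.322ms (8/7)
8. 2188.45ms @ 36/7 + 243.161ms (4/7)
9. 2431.611ms @ 40/7 + 243.161ms (4/7)
10. 2674.772ms @ 44/7 + 243.161ms (4/7)
11. 2917.933ms @ 48/7 + 243.161ms (4/7)
12. 3161.094ms @ 52/7 + 243.161ms (4/7)

note 9 onset = 40/7b = 2431.611ms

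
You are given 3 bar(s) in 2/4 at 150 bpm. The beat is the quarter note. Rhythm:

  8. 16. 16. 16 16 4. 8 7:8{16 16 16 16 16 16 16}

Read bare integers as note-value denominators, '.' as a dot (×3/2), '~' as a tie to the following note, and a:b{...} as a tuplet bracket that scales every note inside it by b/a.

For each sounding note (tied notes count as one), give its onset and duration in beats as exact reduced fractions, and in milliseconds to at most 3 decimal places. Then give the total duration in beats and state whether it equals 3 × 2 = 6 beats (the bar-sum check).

1) 0.0ms=0b +300.0ms=3/4b
2) 300.0ms=3/4b +150.0ms=3/8b
3) 450.0ms=9/8b +150.0ms=3/8b
4) 600.0ms=3/2b +100.0ms=1/4b
5) 700.0ms=7/4b +100.0ms=1/4b
6) 800.0ms=2b +600.0ms=3/2b
7) 1400.0ms=7/2b +200.0ms=1/2b
8) 1600.0ms=4b +114.286ms=2/7b
9) 1714.286ms=30/7b +114.286ms=2/7b
10) 1828.571ms=32/7b +114.286ms=2/7b
11) 1942.857ms=34/7b +114.286ms=2/7b
12) 2057.143ms=36/7b +114.286ms=2/7b
13) 2171.429ms=38/7b +114.286ms=2/7b
14) 2285.714ms=40/7b +114.286ms=2/7b
Σ=6b of 6 (150bpm 2/4) — PASS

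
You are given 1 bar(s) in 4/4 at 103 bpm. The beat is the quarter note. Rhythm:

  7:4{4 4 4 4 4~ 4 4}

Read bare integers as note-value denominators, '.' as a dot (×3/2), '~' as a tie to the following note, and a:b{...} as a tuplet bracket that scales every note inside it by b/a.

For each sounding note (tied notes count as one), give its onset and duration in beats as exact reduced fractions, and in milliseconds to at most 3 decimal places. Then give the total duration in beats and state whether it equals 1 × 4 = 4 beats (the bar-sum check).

1) 0.0ms=0b +332.871ms=4/7b
2) 332.871ms=4/7b +332.871ms=4/7b
3) 665.742ms=8/7b +332.871ms=4/7b
4) 998.613ms=12/7b +332.871ms=4/7b
5) 1331.484ms=16/7b +665.742ms=8/7b
6) 1997.226ms=24/7b +332.871ms=4/7b
Σ=4b of 4 (103bpm 4/4) — PASS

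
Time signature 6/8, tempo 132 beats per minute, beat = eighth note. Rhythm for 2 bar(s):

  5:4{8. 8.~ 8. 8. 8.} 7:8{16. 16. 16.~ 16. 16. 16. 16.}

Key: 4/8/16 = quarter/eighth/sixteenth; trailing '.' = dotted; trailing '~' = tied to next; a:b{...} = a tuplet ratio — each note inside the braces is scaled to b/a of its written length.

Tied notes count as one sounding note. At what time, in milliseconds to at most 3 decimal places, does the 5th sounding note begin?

note 5 onset = 6b = 2727.273ms

1. 0.0ms @ 0 + 545.455ms (6/5)
2. 545.455ms @ 6/5 + 1090.909ms (12/5)
3. 1636.364ms @ 18/5 + 545.455ms (6/5)
4. 2181.818ms @ 24/5 + 545.455ms (6/5)
5. 2727.273ms @ 6 + 389.61ms (6/7)
6. 3116.883ms @ 48/7 + 389.61ms (6/7)
7. 3506.494ms @ 54/7 + 779.221ms (12/7)
8. 4285.714ms @ 66/7 + 389.61ms (6/7)
9. 4675.325ms @ 72/7 + 389.61ms (6/7)
10. 5064.935ms @ 78/7 + 389.61ms (6/7)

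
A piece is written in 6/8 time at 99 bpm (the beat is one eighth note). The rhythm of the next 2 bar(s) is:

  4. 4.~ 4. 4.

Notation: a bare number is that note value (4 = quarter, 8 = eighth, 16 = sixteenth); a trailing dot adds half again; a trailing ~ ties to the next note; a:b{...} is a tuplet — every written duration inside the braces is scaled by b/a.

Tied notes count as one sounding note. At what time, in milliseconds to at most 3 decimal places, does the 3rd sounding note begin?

1. 0.0ms @ 0 + 1818.182ms (3)
2. 1818.182ms @ 3 + 3636.364ms (6)
3. 5454.545ms @ 9 + 1818.182ms (3)

note 3 onset = 9b = 5454.545ms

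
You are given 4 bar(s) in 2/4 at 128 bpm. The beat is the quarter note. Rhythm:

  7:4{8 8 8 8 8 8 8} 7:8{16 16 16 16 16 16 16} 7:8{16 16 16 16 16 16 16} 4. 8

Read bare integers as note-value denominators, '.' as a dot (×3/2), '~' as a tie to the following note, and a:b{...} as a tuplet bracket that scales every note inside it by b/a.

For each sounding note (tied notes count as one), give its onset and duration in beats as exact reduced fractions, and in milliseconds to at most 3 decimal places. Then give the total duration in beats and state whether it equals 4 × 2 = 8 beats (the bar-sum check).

1) 0.0ms=0b +133.929ms=2/7b
2) 133.929ms=2/7b +133.929ms=2/7b
3) 267.857ms=4/7b +133.929ms=2/7b
4) 401.786ms=6/7b +133.929ms=2/7b
5) 535.714ms=8/7b +133.929ms=2/7b
6) 669.643ms=10/7b +133.929ms=2/7b
7) 803.571ms=12/7b +133.929ms=2/7b
8) 937.5ms=2b +133.929ms=2/7b
9) 1071.429ms=16/7b +133.929ms=2/7b
10) 1205.357ms=18/7b +133.929ms=2/7b
11) 1339.286ms=20/7b +133.929ms=2/7b
12) 1473.214ms=22/7b +133.929ms=2/7b
13) 1607.143ms=24/7b +133.929ms=2/7b
14) 1741.071ms=26/7b +133.929ms=2/7b
15) 1875.0ms=4b +133.929ms=2/7b
16) 2008.929ms=30/7b +133.929ms=2/7b
17) 2142.857ms=32/7b +133.929ms=2/7b
18) 2276.786ms=34/7b +133.929ms=2/7b
19) 2410.714ms=36/7b +133.929ms=2/7b
20) 2544.643ms=38/7b +133.929ms=2/7b
21) 2678.571ms=40/7b +133.929ms=2/7b
22) 2812.5ms=6b +703.125ms=3/2b
23) 3515.625ms=15/2b +234.375ms=1/2b
Σ=8b of 8 (128bpm 2/4) — PASS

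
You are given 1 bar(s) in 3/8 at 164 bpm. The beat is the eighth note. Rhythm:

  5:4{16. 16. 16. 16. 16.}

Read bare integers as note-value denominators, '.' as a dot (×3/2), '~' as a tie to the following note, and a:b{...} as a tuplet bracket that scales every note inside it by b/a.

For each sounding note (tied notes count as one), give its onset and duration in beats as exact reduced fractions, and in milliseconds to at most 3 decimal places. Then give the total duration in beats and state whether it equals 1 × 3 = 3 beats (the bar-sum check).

1) 0.0ms=0b +219.512ms=3/5b
2) 219.512ms=3/5b +219.512ms=3/5b
3) 439.024ms=6/5b +219.512ms=3/5b
4) 658.537ms=9/5b +219.512ms=3/5b
5) 878.049ms=12/5b +219.512ms=3/5b
Σ=3b of 3 (164bpm 3/8) — PASS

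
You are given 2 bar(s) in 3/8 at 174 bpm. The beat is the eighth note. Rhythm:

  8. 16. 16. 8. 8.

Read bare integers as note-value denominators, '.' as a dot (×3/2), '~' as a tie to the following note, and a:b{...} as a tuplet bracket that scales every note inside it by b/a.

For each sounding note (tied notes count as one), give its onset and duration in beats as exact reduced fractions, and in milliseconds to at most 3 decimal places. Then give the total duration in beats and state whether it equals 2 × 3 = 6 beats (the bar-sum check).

1) 0.0ms=0b +517.241ms=3/2b
2) 517.241ms=3/2b +258.621ms=3/4b
3) 775.862ms=9/4b +258.621ms=3/4b
4) 1034.483ms=3b +517.241ms=3/2b
5) 1551.724ms=9/2b +517.241ms=3/2b
Σ=6b of 6 (174bpm 3/8) — PASS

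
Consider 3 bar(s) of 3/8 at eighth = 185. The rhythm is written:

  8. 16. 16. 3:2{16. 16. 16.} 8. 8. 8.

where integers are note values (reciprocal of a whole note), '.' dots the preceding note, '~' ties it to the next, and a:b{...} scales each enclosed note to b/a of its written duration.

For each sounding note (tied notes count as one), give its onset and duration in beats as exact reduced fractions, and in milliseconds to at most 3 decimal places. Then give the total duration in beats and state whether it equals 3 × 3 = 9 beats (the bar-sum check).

1) 0.0ms=0b +486.486ms=3/2b
2) 486.486ms=3/2b +243.243ms=3/4b
3) 729.73ms=9/4b +243.243ms=3/4b
4) 972.973ms=3b +162.162ms=1/2b
5) 1135.135ms=7/2b +162.162ms=1/2b
6) 1297.297ms=4b +162.162ms=1/2b
7) 1459.459ms=9/2b +486.486ms=3/2b
8) 1945.946ms=6b +486.486ms=3/2b
9) 2432.432ms=15/2b +486.486ms=3/2b
Σ=9b of 9 (185bpm 3/8) — PASS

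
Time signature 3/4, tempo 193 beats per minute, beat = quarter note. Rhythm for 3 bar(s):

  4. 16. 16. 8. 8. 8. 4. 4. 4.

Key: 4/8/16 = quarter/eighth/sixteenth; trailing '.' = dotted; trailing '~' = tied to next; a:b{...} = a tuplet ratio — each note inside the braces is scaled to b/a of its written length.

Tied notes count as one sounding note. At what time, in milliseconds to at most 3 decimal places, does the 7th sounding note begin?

note 7 onset = 9/2b = 1398.964ms

1. 0.0ms @ 0 + 466.321ms (3/2)
2. 466.321ms @ 3/2 + 116.58ms (3/8)
3. 582.902ms @ 15/8 + 116.58ms (3/8)
4. 699.482ms @ 9/4 + 233.161ms (3/4)
5. 932.642ms @ 3 + 233.161ms (3/4)
6. 1165.803ms @ 15/4 + 233.161ms (3/4)
7. 1398.964ms @ 9/2 + 466.321ms (3/2)
8. 1865.285ms @ 6 + 466.321ms (3/2)
9. 2331.606ms @ 15/2 + 466.321ms (3/2)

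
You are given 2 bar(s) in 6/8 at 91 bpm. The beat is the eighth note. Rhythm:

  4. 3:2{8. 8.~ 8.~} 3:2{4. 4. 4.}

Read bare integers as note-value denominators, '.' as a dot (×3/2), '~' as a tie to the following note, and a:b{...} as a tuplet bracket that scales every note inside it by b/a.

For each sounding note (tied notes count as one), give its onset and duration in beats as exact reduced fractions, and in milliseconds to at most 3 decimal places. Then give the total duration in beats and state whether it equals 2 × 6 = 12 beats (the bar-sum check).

1) 0.0ms=0b +1978.022ms=3b
2) 1978.022ms=3b +659.341ms=1b
3) 2637.363ms=4b +2637.363ms=4b
4) 5274.725ms=8b +1318.681ms=2b
5) 6593.407ms=10b +1318.681ms=2b
Σ=12b of 12 (91bpm 6/8) — PASS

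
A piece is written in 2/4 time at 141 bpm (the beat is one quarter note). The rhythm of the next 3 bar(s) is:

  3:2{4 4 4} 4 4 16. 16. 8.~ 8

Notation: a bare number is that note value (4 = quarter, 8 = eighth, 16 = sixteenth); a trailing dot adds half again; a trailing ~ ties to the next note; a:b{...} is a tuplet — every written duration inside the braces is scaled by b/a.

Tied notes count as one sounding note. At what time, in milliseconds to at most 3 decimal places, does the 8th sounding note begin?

note 8 onset = 19/4b = 2021.277ms

1. 0.0ms @ 0 + 283.688ms (2/3)
2. 283.688ms @ 2/3 + 283.688ms (2/3)
3. 567.376ms @ 4/3 + 283.688ms (2/3)
4. 851.064ms @ 2 + 425.532ms (1)
5. 1276.596ms @ 3 + 425.532ms (1)
6. 1702.128ms @ 4 + 159.574ms (3/8)
7. 1861.702ms @ 35/8 + 159.574ms (3/8)
8. 2021.277ms @ 19/4 + 531.915ms (5/4)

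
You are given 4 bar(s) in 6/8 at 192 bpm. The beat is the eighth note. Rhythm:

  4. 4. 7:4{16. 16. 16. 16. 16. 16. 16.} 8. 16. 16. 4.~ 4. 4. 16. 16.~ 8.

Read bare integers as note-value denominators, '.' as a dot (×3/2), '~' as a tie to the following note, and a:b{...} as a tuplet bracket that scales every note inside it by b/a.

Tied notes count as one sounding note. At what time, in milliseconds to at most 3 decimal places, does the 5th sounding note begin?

note 5 onset = 48/7b = 2142.857ms

1. 0.0ms @ 0 + 937.5ms (3)
2. 937.5ms @ 3 + 937.5ms (3)
3. 1875.0ms @ 6 + 133.929ms (3/7)
4. 2008.929ms @ 45/7 + 133.929ms (3/7)
5. 2142.857ms @ 48/7 + 133.929ms (3/7)
6. 2276.786ms @ 51/7 + 133.929ms (3/7)
7. 2410.714ms @ 54/7 + 133.929ms (3/7)
8. 2544.643ms @ 57/7 + 133.929ms (3/7)
9. 2678.571ms @ 60/7 + 133.929ms (3/7)
10. 2812.5ms @ 9 + 468.75ms (3/2)
11. 3281.25ms @ 21/2 + 234.375ms (3/4)
12. 3515.625ms @ 45/4 + 234.375ms (3/4)
13. 3750.0ms @ 12 + 1875.0ms (6)
14. 5625.0ms @ 18 + 937.5ms (3)
15. 6562.5ms @ 21 + 234.375ms (3/4)
16. 6796.875ms @ 87/4 + 703.125ms (9/4)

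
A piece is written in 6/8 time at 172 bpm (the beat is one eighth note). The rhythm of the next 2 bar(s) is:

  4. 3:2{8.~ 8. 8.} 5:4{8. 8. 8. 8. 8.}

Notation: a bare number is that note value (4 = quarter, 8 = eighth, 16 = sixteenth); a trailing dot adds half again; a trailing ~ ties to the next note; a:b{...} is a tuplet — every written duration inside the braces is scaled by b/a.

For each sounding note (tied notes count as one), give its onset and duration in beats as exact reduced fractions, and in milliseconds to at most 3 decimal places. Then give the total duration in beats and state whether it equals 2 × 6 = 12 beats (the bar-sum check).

1) 0.0ms=0b +1046.512ms=3b
2) 1046.512ms=3b +697.674ms=2b
3) 1744.186ms=5b +348.837ms=1b
4) 2093.023ms=6b +418.605ms=6/5b
5) 2511.628ms=36/5b +418.605ms=6/5b
6) 2930.233ms=42/5b +418.605ms=6/5b
7) 3348.837ms=48/5b +418.605ms=6/5b
8) 3767.442ms=54/5b +418.605ms=6/5b
Σ=12b of 12 (172bpm 6/8) — PASS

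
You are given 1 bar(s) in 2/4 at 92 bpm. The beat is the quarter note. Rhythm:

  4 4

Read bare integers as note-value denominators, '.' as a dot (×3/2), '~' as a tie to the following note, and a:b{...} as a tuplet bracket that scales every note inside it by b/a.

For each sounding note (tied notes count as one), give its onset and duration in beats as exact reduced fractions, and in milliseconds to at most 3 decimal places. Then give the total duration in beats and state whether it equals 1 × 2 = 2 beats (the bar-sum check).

1) 0.0ms=0b +652.174ms=1b
2) 652.174ms=1b +652.174ms=1b
Σ=2b of 2 (92bpm 2/4) — PASS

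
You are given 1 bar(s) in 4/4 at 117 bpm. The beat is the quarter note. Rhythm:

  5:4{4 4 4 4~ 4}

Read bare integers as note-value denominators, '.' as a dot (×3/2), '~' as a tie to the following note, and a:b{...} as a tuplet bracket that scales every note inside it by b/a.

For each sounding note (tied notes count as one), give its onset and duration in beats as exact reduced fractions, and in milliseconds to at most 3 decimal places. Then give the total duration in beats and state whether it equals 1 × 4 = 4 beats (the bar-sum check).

1) 0.0ms=0b +410.256ms=4/5b
2) 410.256ms=4/5b +410.256ms=4/5b
3) 820.513ms=8/5b +410.256ms=4/5b
4) 1230.769ms=12/5b +820.513ms=8/5b
Σ=4b of 4 (117bpm 4/4) — PASS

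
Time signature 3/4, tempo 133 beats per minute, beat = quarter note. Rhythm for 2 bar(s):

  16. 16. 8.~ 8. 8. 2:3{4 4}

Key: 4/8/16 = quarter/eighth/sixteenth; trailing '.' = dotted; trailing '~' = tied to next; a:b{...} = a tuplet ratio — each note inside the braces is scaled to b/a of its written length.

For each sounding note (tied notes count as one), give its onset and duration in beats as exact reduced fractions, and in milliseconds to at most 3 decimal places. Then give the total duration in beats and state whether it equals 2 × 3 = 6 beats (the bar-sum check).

1) 0.0ms=0b +169.173ms=3/8b
2) 169.173ms=3/8b +169.173ms=3/8b
3) 338.346ms=3/4b +676.692ms=3/2b
4) 1015.038ms=9/4b +338.346ms=3/4b
5) 1353.383ms=3b +676.692ms=3/2b
6) 2030.075ms=9/2b +676.692ms=3/2b
Σ=6b of 6 (133bpm 3/4) — PASS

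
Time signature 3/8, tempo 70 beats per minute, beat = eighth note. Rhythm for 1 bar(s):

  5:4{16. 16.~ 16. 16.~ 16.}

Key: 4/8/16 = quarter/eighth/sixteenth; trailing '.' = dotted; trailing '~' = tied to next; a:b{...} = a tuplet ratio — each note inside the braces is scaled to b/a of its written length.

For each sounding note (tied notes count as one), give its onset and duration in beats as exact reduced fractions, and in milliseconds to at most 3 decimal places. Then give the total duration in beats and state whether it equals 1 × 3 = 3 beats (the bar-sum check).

1) 0.0ms=0b +514.286ms=3/5b
2) 514.286ms=3/5b +1028.571ms=6/5b
3) 1542.857ms=9/5b +1028.571ms=6/5b
Σ=3b of 3 (70bpm 3/8) — PASS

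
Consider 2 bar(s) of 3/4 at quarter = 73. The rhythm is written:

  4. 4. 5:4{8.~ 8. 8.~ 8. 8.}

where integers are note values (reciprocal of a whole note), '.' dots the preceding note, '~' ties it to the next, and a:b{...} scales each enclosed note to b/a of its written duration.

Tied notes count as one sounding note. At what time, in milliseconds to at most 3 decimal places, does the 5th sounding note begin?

note 5 onset = 27/5b = 4438.356ms

1. 0.0ms @ 0 + 1232.877ms (3/2)
2. 1232.877ms @ 3/2 + 1232.877ms (3/2)
3. 2465.753ms @ 3 + 986.301ms (6/5)
4. 3452.055ms @ 21/5 + 986.301ms (6/5)
5. 4438.356ms @ 27/5 + 493.151ms (3/5)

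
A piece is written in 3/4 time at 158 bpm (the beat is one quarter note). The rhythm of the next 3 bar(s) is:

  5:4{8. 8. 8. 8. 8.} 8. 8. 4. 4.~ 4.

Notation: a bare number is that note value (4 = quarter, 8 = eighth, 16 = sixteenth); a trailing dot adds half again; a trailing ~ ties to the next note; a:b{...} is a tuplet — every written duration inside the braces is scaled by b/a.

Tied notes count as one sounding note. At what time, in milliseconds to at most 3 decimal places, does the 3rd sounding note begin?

1. 0.0ms @ 0 + 227.848ms (3/5)
2. 227.848ms @ 3/5 + 227.848ms (3/5)
3. 455.696ms @ 6/5 + 227.848ms (3/5)
4. 683.544ms @ 9/5 + 227.848ms (3/5)
5. 911.392ms @ 12/5 + 227.848ms (3/5)
6. 1139.241ms @ 3 + 284.81ms (3/4)
7. 1424.051ms @ 15/4 + 284.81ms (3/4)
8. 1708.861ms @ 9/2 + 569.62ms (3/2)
9. 2278.481ms @ 6 + 1139.241ms (3)

note 3 onset = 6/5b = 455.696ms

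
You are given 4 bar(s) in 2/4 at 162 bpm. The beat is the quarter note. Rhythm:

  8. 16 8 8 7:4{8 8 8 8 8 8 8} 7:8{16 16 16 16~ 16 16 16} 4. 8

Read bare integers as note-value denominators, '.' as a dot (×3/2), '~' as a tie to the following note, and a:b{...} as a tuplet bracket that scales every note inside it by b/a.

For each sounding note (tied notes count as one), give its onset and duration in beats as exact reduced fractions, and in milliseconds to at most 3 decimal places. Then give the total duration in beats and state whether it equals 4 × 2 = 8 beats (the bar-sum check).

1) 0.0ms=0b +277.778ms=3/4b
2) 277.778ms=3/4b +92.593ms=1/4b
3) 370.37ms=1b +185.185ms=1/2b
4) 555.556ms=3/2b +185.185ms=1/2b
5) 740.741ms=2b +105.82ms=2/7b
6) 846.561ms=16/7b +105.82ms=2/7b
7) 952.381ms=18/7b +105.82ms=2/7b
8) 1058.201ms=20/7b +105.82ms=2/7b
9) 1164.021ms=22/7b +105.82ms=2/7b
10) 1269.841ms=24/7b +105.82ms=2/7b
11) 1375.661ms=26/7b +105.82ms=2/7b
12) 1481.481ms=4b +105.82ms=2/7b
13) 1587.302ms=30/7b +105.82ms=2/7b
14) 1693.122ms=32/7b +105.82ms=2/7b
15) 1798.942ms=34/7b +211.64ms=4/7b
16) 2010.582ms=38/7b +105.82ms=2/7b
17) 2116.402ms=40/7b +105.82ms=2/7b
18) 2222.222ms=6b +555.556ms=3/2b
19) 2777.778ms=15/2b +185.185ms=1/2b
Σ=8b of 8 (162bpm 2/4) — PASS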